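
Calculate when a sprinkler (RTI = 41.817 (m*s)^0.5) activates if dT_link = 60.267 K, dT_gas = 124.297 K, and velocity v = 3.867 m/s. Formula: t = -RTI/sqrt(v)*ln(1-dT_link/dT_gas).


dT_link/dT_gas = 0.48486
ln(1 - 0.48486) = -0.66332
t = -41.817 / sqrt(3.867) * -0.66332 = 14.106 s

14.106 s


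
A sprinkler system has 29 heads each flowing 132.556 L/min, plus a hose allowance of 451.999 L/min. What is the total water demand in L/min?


Sprinkler demand = 29 * 132.556 = 3844.124 L/min
Total = 3844.124 + 451.999 = 4296.123 L/min

4296.123 L/min


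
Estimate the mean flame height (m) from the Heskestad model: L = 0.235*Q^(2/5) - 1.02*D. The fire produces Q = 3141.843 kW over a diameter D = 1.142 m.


Q^(2/5) = 25.054
0.235 * Q^(2/5) = 5.8876
1.02 * D = 1.1648
L = 4.7228 m

4.7228 m


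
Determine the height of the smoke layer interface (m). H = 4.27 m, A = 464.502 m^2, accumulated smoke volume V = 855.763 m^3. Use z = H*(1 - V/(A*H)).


V/(A*H) = 0.43146
1 - 0.43146 = 0.56854
z = 4.27 * 0.56854 = 2.4277 m

2.4277 m


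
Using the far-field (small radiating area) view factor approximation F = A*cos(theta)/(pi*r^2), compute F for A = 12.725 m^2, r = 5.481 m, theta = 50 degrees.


cos(50 deg) = 0.64279
pi*r^2 = 94.378
F = 12.725 * 0.64279 / 94.378 = 0.086667

0.086667


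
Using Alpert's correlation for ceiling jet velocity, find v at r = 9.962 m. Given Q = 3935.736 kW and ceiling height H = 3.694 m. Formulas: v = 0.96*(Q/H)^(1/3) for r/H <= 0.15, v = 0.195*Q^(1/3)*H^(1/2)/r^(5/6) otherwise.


r/H = 9.962 / 3.694 = 2.6968
r/H > 0.15, so v = 0.195*Q^(1/3)*H^(1/2)/r^(5/6)
Q^(1/3) = 15.789
H^(1/2) = 1.9220
r^(5/6) = 6.7913
v = 0.195 * 15.789 * 1.9220 / 6.7913 = 0.87130 m/s

0.87130 m/s


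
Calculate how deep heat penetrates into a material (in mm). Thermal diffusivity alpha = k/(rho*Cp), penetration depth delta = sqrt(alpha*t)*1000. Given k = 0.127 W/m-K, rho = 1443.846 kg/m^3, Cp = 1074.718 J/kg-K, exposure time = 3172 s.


alpha = 0.127 / (1443.846 * 1074.718) = 8.1844e-08 m^2/s
alpha * t = 0.00025961
delta = sqrt(0.00025961) * 1000 = 16.112 mm

16.112 mm


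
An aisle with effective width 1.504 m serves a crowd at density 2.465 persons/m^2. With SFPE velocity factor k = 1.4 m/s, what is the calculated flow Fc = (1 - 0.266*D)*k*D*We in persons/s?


1 - 0.266*D = 1 - 0.266*2.465 = 0.34431
Fs = 0.34431 * 1.4 * 2.465 = 1.1882 persons/(s*m)
Fc = 1.1882 * 1.504 = 1.7871 persons/s

1.7871 persons/s


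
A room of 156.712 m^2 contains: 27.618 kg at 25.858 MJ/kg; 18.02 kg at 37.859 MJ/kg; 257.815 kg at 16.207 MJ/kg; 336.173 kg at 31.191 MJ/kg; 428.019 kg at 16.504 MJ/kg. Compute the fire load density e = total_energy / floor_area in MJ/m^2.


Total energy = 27.618*25.858 + 18.02*37.859 + 257.815*16.207 + 336.173*31.191 + 428.019*16.504
= 714.1462 + 682.2192 + 4178.408 + 10485.57 + 7064.026
= 23124.37 MJ
e = 23124.37 / 156.712 = 147.56 MJ/m^2

147.56 MJ/m^2


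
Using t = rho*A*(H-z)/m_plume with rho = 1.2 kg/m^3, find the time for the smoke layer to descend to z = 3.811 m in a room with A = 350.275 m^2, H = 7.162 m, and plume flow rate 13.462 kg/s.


H - z = 3.351 m
t = 1.2 * 350.275 * 3.351 / 13.462 = 104.63 s

104.63 s


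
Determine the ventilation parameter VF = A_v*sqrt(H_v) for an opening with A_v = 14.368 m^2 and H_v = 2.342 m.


sqrt(H_v) = 1.5304
VF = 14.368 * 1.5304 = 21.988 m^(5/2)

21.988 m^(5/2)


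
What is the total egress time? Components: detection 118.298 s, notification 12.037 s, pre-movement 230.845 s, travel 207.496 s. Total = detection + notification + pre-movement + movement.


Total = 118.298 + 12.037 + 230.845 + 207.496 = 568.676 s

568.676 s


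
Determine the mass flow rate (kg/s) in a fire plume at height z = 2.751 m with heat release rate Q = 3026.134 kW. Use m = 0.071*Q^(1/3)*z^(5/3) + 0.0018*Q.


Q^(1/3) = 14.464
z^(5/3) = 5.4011
First term = 0.071 * 14.464 * 5.4011 = 5.5468
Second term = 0.0018 * 3026.134 = 5.4470
m = 10.994 kg/s

10.994 kg/s


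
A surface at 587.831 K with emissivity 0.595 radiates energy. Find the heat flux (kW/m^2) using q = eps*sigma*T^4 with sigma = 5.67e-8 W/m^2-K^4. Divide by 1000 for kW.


T^4 = 1.1940e+11
q = 0.595 * 5.67e-8 * 1.1940e+11 / 1000 = 4.0282 kW/m^2

4.0282 kW/m^2


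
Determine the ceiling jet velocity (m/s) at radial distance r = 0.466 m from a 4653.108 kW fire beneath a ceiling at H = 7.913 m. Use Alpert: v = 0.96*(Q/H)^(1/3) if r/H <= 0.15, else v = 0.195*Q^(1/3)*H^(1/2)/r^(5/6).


r/H = 0.466 / 7.913 = 0.058890
r/H <= 0.15, so v = 0.96*(Q/H)^(1/3)
Q/H = 588.03
(Q/H)^(1/3) = 8.3779
v = 0.96 * 8.3779 = 8.0428 m/s

8.0428 m/s


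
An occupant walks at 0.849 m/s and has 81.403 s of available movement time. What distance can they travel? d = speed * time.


d = 0.849 * 81.403 = 69.111 m

69.111 m


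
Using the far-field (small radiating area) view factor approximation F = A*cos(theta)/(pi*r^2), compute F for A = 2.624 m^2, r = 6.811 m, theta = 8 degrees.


cos(8 deg) = 0.99027
pi*r^2 = 145.74
F = 2.624 * 0.99027 / 145.74 = 0.017830

0.017830


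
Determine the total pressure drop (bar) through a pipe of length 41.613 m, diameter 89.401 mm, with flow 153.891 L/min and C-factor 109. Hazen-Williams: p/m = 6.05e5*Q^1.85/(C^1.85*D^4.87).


Q^1.85 = 11126
C^1.85 = 5878.1
D^4.87 = 3.1845e+09
p/m = 0.00035960 bar/m
p_total = 0.00035960 * 41.613 = 0.014964 bar

0.014964 bar


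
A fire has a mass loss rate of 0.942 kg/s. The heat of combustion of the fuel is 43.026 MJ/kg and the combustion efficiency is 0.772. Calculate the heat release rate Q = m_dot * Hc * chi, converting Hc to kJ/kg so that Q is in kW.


Hc = 43.026 MJ/kg = 43.026 * 1000 kJ/kg = 43026 kJ/kg
Q = 0.942 kg/s * 43026 kJ/kg * 0.772 = 31290 kW

31290 kW


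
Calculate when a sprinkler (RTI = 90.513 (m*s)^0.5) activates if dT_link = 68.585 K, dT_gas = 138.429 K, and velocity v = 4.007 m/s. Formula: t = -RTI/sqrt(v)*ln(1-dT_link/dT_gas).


dT_link/dT_gas = 0.49545
ln(1 - 0.49545) = -0.68409
t = -90.513 / sqrt(4.007) * -0.68409 = 30.933 s

30.933 s


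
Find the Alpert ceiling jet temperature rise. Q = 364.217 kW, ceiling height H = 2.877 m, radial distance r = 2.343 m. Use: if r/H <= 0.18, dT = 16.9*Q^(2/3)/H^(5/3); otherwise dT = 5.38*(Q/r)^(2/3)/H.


r/H = 2.343 / 2.877 = 0.81439
r/H > 0.18, so dT = 5.38*(Q/r)^(2/3)/H
Q/r = 155.45
(Q/r)^(2/3) = 28.911
dT = 5.38 * 28.911 / 2.877 = 54.063 K

54.063 K


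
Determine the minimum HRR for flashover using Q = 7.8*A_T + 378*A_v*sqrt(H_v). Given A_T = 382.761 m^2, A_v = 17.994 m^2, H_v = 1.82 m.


7.8*A_T = 2985.5
sqrt(H_v) = 1.3491
378*A_v*sqrt(H_v) = 9176.0
Q = 2985.5 + 9176.0 = 12162 kW

12162 kW


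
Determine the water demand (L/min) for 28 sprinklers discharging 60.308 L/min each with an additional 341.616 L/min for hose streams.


Sprinkler demand = 28 * 60.308 = 1688.624 L/min
Total = 1688.624 + 341.616 = 2030.24 L/min

2030.24 L/min


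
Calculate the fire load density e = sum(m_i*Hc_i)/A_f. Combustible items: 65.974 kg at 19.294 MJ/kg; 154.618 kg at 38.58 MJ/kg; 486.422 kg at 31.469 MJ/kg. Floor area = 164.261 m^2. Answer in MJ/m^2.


Total energy = 65.974*19.294 + 154.618*38.58 + 486.422*31.469
= 1272.902 + 5965.162 + 15307.21
= 22545.28 MJ
e = 22545.28 / 164.261 = 137.25 MJ/m^2

137.25 MJ/m^2


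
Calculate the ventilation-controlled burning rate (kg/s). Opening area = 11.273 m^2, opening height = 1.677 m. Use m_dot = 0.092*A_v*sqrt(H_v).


sqrt(H_v) = 1.2950
m_dot = 0.092 * 11.273 * 1.2950 = 1.3431 kg/s

1.3431 kg/s


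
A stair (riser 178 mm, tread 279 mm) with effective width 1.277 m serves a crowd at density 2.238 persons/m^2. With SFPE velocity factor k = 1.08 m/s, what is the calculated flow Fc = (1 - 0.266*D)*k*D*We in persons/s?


1 - 0.266*D = 1 - 0.266*2.238 = 0.40469
Fs = 0.40469 * 1.08 * 2.238 = 0.97816 persons/(s*m)
Fc = 0.97816 * 1.277 = 1.2491 persons/s

1.2491 persons/s


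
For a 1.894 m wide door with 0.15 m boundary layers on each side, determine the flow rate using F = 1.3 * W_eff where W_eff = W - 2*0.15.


W_eff = 1.894 - 0.30 = 1.594 m
F = 1.3 * 1.594 = 2.0722 persons/s

2.0722 persons/s


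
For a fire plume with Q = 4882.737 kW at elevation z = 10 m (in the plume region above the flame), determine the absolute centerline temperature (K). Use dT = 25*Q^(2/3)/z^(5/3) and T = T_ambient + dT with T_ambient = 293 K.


Q^(2/3) = 287.81
z^(5/3) = 46.416
dT = 25 * 287.81 / 46.416 = 155.02 K
T = 293 + 155.02 = 448.02 K

448.02 K


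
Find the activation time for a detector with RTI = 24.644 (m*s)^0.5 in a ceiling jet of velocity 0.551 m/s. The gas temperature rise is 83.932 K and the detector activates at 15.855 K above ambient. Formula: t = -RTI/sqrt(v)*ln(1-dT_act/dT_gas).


dT_act/dT_gas = 0.18890
ln(1 - 0.18890) = -0.20937
t = -24.644 / sqrt(0.551) * -0.20937 = 6.9510 s

6.9510 s


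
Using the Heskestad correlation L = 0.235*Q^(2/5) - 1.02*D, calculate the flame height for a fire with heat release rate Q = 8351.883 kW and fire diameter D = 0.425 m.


Q^(2/5) = 37.044
0.235 * Q^(2/5) = 8.7053
1.02 * D = 0.43350
L = 8.2718 m

8.2718 m


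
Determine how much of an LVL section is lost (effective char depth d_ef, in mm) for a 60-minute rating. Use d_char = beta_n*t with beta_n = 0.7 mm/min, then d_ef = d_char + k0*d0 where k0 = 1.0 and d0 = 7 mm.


d_char = 0.7 * 60 = 42 mm
d_ef = 42 + 1.0*7 = 49 mm

49 mm


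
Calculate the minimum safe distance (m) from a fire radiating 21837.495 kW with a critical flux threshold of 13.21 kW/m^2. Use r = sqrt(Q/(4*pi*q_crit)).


4*pi*q_crit = 166.00
Q/(4*pi*q_crit) = 131.55
r = sqrt(131.55) = 11.470 m

11.470 m


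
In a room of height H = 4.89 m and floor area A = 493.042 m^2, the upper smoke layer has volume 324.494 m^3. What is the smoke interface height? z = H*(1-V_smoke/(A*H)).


V/(A*H) = 0.13459
1 - 0.13459 = 0.86541
z = 4.89 * 0.86541 = 4.2319 m

4.2319 m


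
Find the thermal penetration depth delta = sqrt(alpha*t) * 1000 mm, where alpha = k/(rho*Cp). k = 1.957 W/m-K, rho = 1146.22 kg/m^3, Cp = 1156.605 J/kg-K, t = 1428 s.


alpha = 1.957 / (1146.22 * 1156.605) = 1.4762e-06 m^2/s
alpha * t = 0.0021080
delta = sqrt(0.0021080) * 1000 = 45.913 mm

45.913 mm


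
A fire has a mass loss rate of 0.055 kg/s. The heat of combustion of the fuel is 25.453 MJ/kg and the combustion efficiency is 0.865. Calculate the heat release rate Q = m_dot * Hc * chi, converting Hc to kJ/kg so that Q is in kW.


Hc = 25.453 MJ/kg = 25.453 * 1000 kJ/kg = 25453 kJ/kg
Q = 0.055 kg/s * 25453 kJ/kg * 0.865 = 1210.9 kW

1210.9 kW


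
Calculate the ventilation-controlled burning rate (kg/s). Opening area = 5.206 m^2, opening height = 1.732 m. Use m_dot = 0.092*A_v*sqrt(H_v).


sqrt(H_v) = 1.3161
m_dot = 0.092 * 5.206 * 1.3161 = 0.63033 kg/s

0.63033 kg/s


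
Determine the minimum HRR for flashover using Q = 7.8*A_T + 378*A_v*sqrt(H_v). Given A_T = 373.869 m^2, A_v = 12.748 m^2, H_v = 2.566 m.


7.8*A_T = 2916.2
sqrt(H_v) = 1.6019
378*A_v*sqrt(H_v) = 7719.0
Q = 2916.2 + 7719.0 = 10635 kW

10635 kW


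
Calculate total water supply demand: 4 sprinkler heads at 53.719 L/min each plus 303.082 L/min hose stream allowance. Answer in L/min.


Sprinkler demand = 4 * 53.719 = 214.876 L/min
Total = 214.876 + 303.082 = 517.958 L/min

517.958 L/min


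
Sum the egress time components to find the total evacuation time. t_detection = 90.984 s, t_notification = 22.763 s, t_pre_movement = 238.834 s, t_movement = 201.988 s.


Total = 90.984 + 22.763 + 238.834 + 201.988 = 554.569 s

554.569 s


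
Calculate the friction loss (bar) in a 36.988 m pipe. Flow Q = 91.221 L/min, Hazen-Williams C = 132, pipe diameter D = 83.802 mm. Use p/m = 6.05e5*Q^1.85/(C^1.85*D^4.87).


Q^1.85 = 4228.4
C^1.85 = 8376.5
D^4.87 = 2.3241e+09
p/m = 0.00013141 bar/m
p_total = 0.00013141 * 36.988 = 0.0048605 bar

0.0048605 bar


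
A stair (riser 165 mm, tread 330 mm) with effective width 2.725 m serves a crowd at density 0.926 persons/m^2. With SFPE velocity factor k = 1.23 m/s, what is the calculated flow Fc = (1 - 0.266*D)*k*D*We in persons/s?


1 - 0.266*D = 1 - 0.266*0.926 = 0.75368
Fs = 0.75368 * 1.23 * 0.926 = 0.85843 persons/(s*m)
Fc = 0.85843 * 2.725 = 2.3392 persons/s

2.3392 persons/s


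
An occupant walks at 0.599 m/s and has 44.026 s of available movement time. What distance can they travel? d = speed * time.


d = 0.599 * 44.026 = 26.372 m

26.372 m


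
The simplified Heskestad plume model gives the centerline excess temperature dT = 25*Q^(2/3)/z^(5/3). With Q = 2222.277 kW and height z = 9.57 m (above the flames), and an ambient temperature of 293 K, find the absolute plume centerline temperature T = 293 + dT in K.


Q^(2/3) = 170.29
z^(5/3) = 43.137
dT = 25 * 170.29 / 43.137 = 98.693 K
T = 293 + 98.693 = 391.69 K

391.69 K


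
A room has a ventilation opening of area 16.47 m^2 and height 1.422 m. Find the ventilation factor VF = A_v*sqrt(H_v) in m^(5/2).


sqrt(H_v) = 1.1925
VF = 16.47 * 1.1925 = 19.640 m^(5/2)

19.640 m^(5/2)


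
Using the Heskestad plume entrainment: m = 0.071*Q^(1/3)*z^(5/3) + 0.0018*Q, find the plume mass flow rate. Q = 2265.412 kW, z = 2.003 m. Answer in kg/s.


Q^(1/3) = 13.134
z^(5/3) = 3.1827
First term = 0.071 * 13.134 * 3.1827 = 2.9679
Second term = 0.0018 * 2265.412 = 4.0777
m = 7.0456 kg/s

7.0456 kg/s


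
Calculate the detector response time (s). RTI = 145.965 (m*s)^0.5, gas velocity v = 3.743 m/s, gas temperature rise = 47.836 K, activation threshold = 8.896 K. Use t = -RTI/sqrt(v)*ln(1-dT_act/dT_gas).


dT_act/dT_gas = 0.18597
ln(1 - 0.18597) = -0.20576
t = -145.965 / sqrt(3.743) * -0.20576 = 15.524 s

15.524 s


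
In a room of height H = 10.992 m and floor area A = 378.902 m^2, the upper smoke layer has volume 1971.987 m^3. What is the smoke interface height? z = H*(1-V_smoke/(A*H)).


V/(A*H) = 0.47348
1 - 0.47348 = 0.52652
z = 10.992 * 0.52652 = 5.7875 m

5.7875 m


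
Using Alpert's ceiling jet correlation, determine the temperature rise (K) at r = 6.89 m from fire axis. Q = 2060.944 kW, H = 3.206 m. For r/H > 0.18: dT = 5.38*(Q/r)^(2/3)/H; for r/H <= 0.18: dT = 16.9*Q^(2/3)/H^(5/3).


r/H = 6.89 / 3.206 = 2.1491
r/H > 0.18, so dT = 5.38*(Q/r)^(2/3)/H
Q/r = 299.12
(Q/r)^(2/3) = 44.726
dT = 5.38 * 44.726 / 3.206 = 75.056 K

75.056 K


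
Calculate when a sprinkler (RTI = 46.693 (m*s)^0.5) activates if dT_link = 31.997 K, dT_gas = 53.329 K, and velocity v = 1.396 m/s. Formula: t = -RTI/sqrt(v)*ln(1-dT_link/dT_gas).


dT_link/dT_gas = 0.59999
ln(1 - 0.59999) = -0.91627
t = -46.693 / sqrt(1.396) * -0.91627 = 36.210 s

36.210 s


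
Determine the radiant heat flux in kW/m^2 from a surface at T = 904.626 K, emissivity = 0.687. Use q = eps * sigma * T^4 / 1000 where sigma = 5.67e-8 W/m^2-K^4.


T^4 = 6.6969e+11
q = 0.687 * 5.67e-8 * 6.6969e+11 / 1000 = 26.087 kW/m^2

26.087 kW/m^2


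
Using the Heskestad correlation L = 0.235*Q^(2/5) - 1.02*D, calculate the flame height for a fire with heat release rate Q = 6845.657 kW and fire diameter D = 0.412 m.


Q^(2/5) = 34.211
0.235 * Q^(2/5) = 8.0396
1.02 * D = 0.42024
L = 7.6194 m

7.6194 m


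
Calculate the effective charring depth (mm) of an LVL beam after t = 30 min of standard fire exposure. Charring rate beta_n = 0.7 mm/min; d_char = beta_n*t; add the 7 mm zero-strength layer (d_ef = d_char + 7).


d_char = 0.7 * 30 = 21 mm
d_ef = 21 + 1.0*7 = 28 mm

28 mm


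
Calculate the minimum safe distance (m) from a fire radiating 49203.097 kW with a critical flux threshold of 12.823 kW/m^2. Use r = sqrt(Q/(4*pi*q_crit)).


4*pi*q_crit = 161.14
Q/(4*pi*q_crit) = 305.35
r = sqrt(305.35) = 17.474 m

17.474 m


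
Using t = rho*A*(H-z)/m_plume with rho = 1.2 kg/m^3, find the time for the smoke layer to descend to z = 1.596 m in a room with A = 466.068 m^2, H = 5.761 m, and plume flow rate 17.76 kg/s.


H - z = 4.165 m
t = 1.2 * 466.068 * 4.165 / 17.76 = 131.16 s

131.16 s


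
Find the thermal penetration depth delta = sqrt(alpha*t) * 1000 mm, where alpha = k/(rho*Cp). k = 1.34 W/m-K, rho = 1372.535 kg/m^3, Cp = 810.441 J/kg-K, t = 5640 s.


alpha = 1.34 / (1372.535 * 810.441) = 1.2046e-06 m^2/s
alpha * t = 0.0067942
delta = sqrt(0.0067942) * 1000 = 82.427 mm

82.427 mm


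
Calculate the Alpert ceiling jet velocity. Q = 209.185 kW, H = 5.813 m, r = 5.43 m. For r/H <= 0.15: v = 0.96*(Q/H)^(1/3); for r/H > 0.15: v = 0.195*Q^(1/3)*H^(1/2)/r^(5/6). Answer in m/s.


r/H = 5.43 / 5.813 = 0.93411
r/H > 0.15, so v = 0.195*Q^(1/3)*H^(1/2)/r^(5/6)
Q^(1/3) = 5.9362
H^(1/2) = 2.4110
r^(5/6) = 4.0957
v = 0.195 * 5.9362 * 2.4110 / 4.0957 = 0.68142 m/s

0.68142 m/s


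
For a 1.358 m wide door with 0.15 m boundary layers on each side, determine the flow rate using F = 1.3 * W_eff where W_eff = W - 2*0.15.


W_eff = 1.358 - 0.30 = 1.058 m
F = 1.3 * 1.058 = 1.3754 persons/s

1.3754 persons/s


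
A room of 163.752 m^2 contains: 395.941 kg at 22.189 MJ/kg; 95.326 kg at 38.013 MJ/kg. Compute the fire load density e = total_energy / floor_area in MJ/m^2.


Total energy = 395.941*22.189 + 95.326*38.013
= 8785.535 + 3623.627
= 12409.16 MJ
e = 12409.16 / 163.752 = 75.780 MJ/m^2

75.780 MJ/m^2


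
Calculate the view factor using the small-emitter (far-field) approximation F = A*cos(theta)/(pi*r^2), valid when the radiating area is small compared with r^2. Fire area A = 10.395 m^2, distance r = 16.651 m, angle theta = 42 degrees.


cos(42 deg) = 0.74314
pi*r^2 = 871.02
F = 10.395 * 0.74314 / 871.02 = 0.0088689

0.0088689


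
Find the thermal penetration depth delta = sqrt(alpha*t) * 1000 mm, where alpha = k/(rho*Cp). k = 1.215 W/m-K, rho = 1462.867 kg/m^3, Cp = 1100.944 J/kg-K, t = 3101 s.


alpha = 1.215 / (1462.867 * 1100.944) = 7.5441e-07 m^2/s
alpha * t = 0.0023394
delta = sqrt(0.0023394) * 1000 = 48.368 mm

48.368 mm


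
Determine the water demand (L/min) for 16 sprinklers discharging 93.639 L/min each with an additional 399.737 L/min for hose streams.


Sprinkler demand = 16 * 93.639 = 1498.224 L/min
Total = 1498.224 + 399.737 = 1897.961 L/min

1897.961 L/min


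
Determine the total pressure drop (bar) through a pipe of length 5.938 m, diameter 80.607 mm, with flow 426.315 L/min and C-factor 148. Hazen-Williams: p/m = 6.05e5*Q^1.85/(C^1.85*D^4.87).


Q^1.85 = 73283
C^1.85 = 10351
D^4.87 = 1.9232e+09
p/m = 0.0022271 bar/m
p_total = 0.0022271 * 5.938 = 0.013224 bar

0.013224 bar


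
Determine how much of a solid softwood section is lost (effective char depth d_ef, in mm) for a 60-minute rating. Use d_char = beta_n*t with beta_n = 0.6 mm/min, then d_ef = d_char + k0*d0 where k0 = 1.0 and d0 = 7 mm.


d_char = 0.6 * 60 = 36 mm
d_ef = 36 + 1.0*7 = 43 mm

43 mm


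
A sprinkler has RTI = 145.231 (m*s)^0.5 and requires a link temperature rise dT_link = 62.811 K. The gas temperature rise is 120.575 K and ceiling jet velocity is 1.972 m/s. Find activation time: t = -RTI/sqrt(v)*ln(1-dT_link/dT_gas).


dT_link/dT_gas = 0.52093
ln(1 - 0.52093) = -0.73591
t = -145.231 / sqrt(1.972) * -0.73591 = 76.108 s

76.108 s


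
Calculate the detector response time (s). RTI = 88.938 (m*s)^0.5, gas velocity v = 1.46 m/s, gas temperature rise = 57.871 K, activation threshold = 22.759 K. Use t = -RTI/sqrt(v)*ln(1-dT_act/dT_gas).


dT_act/dT_gas = 0.39327
ln(1 - 0.39327) = -0.49967
t = -88.938 / sqrt(1.46) * -0.49967 = 36.779 s

36.779 s


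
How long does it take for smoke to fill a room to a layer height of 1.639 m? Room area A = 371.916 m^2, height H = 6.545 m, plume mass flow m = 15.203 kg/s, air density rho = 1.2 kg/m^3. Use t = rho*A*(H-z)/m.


H - z = 4.906 m
t = 1.2 * 371.916 * 4.906 / 15.203 = 144.02 s

144.02 s


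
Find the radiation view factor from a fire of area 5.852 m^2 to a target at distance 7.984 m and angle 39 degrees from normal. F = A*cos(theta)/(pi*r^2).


cos(39 deg) = 0.77715
pi*r^2 = 200.26
F = 5.852 * 0.77715 / 200.26 = 0.022710

0.022710


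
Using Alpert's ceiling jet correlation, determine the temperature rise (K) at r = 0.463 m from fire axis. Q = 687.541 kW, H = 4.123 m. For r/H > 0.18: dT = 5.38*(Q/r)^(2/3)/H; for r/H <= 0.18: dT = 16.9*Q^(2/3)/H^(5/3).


r/H = 0.463 / 4.123 = 0.11230
r/H <= 0.18, so dT = 16.9*Q^(2/3)/H^(5/3)
Q^(2/3) = 77.899
H^(5/3) = 10.601
dT = 16.9 * 77.899 / 10.601 = 124.18 K

124.18 K


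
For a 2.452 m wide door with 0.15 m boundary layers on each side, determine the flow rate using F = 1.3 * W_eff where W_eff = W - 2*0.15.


W_eff = 2.452 - 0.30 = 2.152 m
F = 1.3 * 2.152 = 2.7976 persons/s

2.7976 persons/s


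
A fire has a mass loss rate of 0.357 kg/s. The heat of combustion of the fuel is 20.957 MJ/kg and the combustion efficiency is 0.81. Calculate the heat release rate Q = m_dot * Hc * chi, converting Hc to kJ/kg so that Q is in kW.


Hc = 20.957 MJ/kg = 20.957 * 1000 kJ/kg = 20957 kJ/kg
Q = 0.357 kg/s * 20957 kJ/kg * 0.81 = 6060.1 kW

6060.1 kW


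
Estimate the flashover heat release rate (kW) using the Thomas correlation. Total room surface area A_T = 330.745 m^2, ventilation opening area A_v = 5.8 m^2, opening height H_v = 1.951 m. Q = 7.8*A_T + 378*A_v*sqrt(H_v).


7.8*A_T = 2579.811
sqrt(H_v) = 1.3968
378*A_v*sqrt(H_v) = 3062.3
Q = 2579.811 + 3062.3 = 5642.1 kW

5642.1 kW


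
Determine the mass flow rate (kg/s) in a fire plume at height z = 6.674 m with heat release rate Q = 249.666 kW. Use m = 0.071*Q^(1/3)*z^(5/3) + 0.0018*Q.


Q^(1/3) = 6.2968
z^(5/3) = 23.658
First term = 0.071 * 6.2968 * 23.658 = 10.577
Second term = 0.0018 * 249.666 = 0.44940
m = 11.026 kg/s

11.026 kg/s


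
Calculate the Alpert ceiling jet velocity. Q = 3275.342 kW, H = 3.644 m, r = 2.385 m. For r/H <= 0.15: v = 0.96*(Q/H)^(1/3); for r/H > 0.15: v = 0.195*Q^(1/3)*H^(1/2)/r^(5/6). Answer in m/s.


r/H = 2.385 / 3.644 = 0.65450
r/H > 0.15, so v = 0.195*Q^(1/3)*H^(1/2)/r^(5/6)
Q^(1/3) = 14.851
H^(1/2) = 1.9089
r^(5/6) = 2.0634
v = 0.195 * 14.851 * 1.9089 / 2.0634 = 2.6792 m/s

2.6792 m/s


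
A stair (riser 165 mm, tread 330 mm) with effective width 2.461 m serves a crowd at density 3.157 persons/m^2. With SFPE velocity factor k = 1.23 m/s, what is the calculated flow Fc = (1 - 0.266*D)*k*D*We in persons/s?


1 - 0.266*D = 1 - 0.266*3.157 = 0.16024
Fs = 0.16024 * 1.23 * 3.157 = 0.62222 persons/(s*m)
Fc = 0.62222 * 2.461 = 1.5313 persons/s

1.5313 persons/s


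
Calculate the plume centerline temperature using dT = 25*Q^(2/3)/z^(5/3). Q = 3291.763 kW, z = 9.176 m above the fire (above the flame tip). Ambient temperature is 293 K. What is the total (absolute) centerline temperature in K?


Q^(2/3) = 221.29
z^(5/3) = 40.218
dT = 25 * 221.29 / 40.218 = 137.55 K
T = 293 + 137.55 = 430.55 K

430.55 K


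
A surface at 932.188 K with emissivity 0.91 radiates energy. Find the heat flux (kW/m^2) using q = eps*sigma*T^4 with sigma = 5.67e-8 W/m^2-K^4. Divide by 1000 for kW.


T^4 = 7.5512e+11
q = 0.91 * 5.67e-8 * 7.5512e+11 / 1000 = 38.962 kW/m^2

38.962 kW/m^2


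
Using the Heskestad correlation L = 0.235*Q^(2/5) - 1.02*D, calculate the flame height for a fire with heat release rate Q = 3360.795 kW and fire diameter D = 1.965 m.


Q^(2/5) = 25.738
0.235 * Q^(2/5) = 6.0485
1.02 * D = 2.0043
L = 4.0442 m

4.0442 m


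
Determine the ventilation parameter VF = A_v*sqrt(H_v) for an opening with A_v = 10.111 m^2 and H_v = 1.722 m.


sqrt(H_v) = 1.3122
VF = 10.111 * 1.3122 = 13.268 m^(5/2)

13.268 m^(5/2)


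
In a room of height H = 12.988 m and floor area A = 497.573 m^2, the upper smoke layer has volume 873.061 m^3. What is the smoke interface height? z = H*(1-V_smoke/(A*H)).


V/(A*H) = 0.13510
1 - 0.13510 = 0.86490
z = 12.988 * 0.86490 = 11.233 m

11.233 m


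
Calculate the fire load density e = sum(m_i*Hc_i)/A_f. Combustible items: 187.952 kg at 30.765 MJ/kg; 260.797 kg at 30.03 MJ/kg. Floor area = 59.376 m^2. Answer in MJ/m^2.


Total energy = 187.952*30.765 + 260.797*30.03
= 5782.343 + 7831.734
= 13614.08 MJ
e = 13614.08 / 59.376 = 229.29 MJ/m^2

229.29 MJ/m^2


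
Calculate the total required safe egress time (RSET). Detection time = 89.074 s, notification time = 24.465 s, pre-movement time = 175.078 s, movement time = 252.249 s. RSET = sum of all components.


Total = 89.074 + 24.465 + 175.078 + 252.249 = 540.866 s

540.866 s


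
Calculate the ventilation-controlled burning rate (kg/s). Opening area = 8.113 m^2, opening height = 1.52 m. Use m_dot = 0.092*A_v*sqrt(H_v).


sqrt(H_v) = 1.2329
m_dot = 0.092 * 8.113 * 1.2329 = 0.92022 kg/s

0.92022 kg/s


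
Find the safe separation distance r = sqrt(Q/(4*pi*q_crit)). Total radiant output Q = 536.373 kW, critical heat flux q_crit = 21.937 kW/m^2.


4*pi*q_crit = 275.67
Q/(4*pi*q_crit) = 1.9457
r = sqrt(1.9457) = 1.3949 m

1.3949 m


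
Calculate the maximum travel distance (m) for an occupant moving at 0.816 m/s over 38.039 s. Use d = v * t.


d = 0.816 * 38.039 = 31.040 m

31.040 m


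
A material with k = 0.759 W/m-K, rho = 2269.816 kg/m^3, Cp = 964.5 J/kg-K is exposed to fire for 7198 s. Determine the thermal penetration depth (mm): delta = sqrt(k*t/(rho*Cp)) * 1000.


alpha = 0.759 / (2269.816 * 964.5) = 3.4670e-07 m^2/s
alpha * t = 0.0024955
delta = sqrt(0.0024955) * 1000 = 49.955 mm

49.955 mm


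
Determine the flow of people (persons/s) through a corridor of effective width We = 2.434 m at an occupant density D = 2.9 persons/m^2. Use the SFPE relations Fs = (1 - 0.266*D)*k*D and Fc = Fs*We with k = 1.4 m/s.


1 - 0.266*D = 1 - 0.266*2.9 = 0.22860
Fs = 0.22860 * 1.4 * 2.9 = 0.92812 persons/(s*m)
Fc = 0.92812 * 2.434 = 2.2590 persons/s

2.2590 persons/s


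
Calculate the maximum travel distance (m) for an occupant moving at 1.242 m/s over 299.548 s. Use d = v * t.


d = 1.242 * 299.548 = 372.04 m

372.04 m


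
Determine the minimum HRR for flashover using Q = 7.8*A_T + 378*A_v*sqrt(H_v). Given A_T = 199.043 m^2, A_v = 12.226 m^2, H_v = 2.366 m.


7.8*A_T = 1552.5
sqrt(H_v) = 1.5382
378*A_v*sqrt(H_v) = 7108.6
Q = 1552.5 + 7108.6 = 8661.1 kW

8661.1 kW


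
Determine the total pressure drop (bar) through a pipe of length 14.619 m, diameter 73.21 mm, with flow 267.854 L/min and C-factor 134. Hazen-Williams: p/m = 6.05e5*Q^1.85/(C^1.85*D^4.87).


Q^1.85 = 31018
C^1.85 = 8612.8
D^4.87 = 1.2035e+09
p/m = 0.0018104 bar/m
p_total = 0.0018104 * 14.619 = 0.026466 bar

0.026466 bar


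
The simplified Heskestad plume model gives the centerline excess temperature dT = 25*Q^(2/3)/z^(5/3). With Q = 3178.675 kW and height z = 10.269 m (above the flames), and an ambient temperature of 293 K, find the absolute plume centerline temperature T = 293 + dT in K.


Q^(2/3) = 216.19
z^(5/3) = 48.515
dT = 25 * 216.19 / 48.515 = 111.40 K
T = 293 + 111.40 = 404.40 K

404.40 K


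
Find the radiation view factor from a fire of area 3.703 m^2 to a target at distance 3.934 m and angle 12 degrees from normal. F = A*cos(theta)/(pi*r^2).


cos(12 deg) = 0.97815
pi*r^2 = 48.620
F = 3.703 * 0.97815 / 48.620 = 0.074497

0.074497


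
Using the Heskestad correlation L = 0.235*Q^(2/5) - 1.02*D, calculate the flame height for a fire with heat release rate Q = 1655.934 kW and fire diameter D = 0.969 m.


Q^(2/5) = 19.392
0.235 * Q^(2/5) = 4.5571
1.02 * D = 0.98838
L = 3.5687 m

3.5687 m


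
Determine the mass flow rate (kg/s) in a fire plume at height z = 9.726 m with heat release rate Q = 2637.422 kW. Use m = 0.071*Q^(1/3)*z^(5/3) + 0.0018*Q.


Q^(1/3) = 13.816
z^(5/3) = 44.316
First term = 0.071 * 13.816 * 44.316 = 43.472
Second term = 0.0018 * 2637.422 = 4.7474
m = 48.219 kg/s

48.219 kg/s


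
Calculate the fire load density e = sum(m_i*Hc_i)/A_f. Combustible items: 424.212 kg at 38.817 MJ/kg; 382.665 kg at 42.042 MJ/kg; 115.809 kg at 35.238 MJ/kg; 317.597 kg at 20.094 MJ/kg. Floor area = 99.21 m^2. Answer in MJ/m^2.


Total energy = 424.212*38.817 + 382.665*42.042 + 115.809*35.238 + 317.597*20.094
= 16466.64 + 16088.00 + 4080.878 + 6381.794
= 43017.31 MJ
e = 43017.31 / 99.21 = 433.60 MJ/m^2

433.60 MJ/m^2


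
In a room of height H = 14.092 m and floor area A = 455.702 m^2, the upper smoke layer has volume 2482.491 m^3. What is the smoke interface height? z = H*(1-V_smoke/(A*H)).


V/(A*H) = 0.38658
1 - 0.38658 = 0.61342
z = 14.092 * 0.61342 = 8.6444 m

8.6444 m


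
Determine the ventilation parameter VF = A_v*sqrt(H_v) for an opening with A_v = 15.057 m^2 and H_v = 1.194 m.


sqrt(H_v) = 1.0927
VF = 15.057 * 1.0927 = 16.453 m^(5/2)

16.453 m^(5/2)


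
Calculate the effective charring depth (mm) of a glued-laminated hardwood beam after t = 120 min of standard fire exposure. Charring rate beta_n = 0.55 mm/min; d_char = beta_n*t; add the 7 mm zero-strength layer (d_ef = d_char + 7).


d_char = 0.55 * 120 = 66 mm
d_ef = 66 + 1.0*7 = 73 mm

73 mm


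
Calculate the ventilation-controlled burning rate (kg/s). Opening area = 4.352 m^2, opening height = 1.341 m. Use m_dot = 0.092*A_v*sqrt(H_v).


sqrt(H_v) = 1.1580
m_dot = 0.092 * 4.352 * 1.1580 = 0.46365 kg/s

0.46365 kg/s


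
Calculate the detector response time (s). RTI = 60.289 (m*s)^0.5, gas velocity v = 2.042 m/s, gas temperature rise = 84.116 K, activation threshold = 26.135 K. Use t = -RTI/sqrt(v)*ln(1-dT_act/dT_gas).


dT_act/dT_gas = 0.31070
ln(1 - 0.31070) = -0.37208
t = -60.289 / sqrt(2.042) * -0.37208 = 15.698 s

15.698 s


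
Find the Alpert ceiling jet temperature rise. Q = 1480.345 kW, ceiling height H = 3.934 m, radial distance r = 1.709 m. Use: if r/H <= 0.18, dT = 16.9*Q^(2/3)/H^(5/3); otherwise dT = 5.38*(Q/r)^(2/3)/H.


r/H = 1.709 / 3.934 = 0.43442
r/H > 0.18, so dT = 5.38*(Q/r)^(2/3)/H
Q/r = 866.21
(Q/r)^(2/3) = 90.869
dT = 5.38 * 90.869 / 3.934 = 124.27 K

124.27 K


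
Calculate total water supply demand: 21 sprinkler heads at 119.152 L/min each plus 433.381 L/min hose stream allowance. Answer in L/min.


Sprinkler demand = 21 * 119.152 = 2502.192 L/min
Total = 2502.192 + 433.381 = 2935.573 L/min

2935.573 L/min


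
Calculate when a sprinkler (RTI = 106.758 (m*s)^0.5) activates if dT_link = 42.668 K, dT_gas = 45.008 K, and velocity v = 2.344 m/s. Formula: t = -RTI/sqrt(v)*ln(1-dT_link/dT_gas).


dT_link/dT_gas = 0.94801
ln(1 - 0.94801) = -2.9567
t = -106.758 / sqrt(2.344) * -2.9567 = 206.17 s

206.17 s


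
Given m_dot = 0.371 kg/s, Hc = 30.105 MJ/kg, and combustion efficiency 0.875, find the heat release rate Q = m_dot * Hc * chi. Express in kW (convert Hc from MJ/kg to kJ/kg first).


Hc = 30.105 MJ/kg = 30.105 * 1000 kJ/kg = 30105 kJ/kg
Q = 0.371 kg/s * 30105 kJ/kg * 0.875 = 9772.8 kW

9772.8 kW


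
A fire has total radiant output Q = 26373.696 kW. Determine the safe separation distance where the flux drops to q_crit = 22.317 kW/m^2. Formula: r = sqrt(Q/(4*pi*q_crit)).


4*pi*q_crit = 280.44
Q/(4*pi*q_crit) = 94.043
r = sqrt(94.043) = 9.6976 m

9.6976 m


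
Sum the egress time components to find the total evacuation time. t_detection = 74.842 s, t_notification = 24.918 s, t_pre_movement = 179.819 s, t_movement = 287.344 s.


Total = 74.842 + 24.918 + 179.819 + 287.344 = 566.923 s

566.923 s


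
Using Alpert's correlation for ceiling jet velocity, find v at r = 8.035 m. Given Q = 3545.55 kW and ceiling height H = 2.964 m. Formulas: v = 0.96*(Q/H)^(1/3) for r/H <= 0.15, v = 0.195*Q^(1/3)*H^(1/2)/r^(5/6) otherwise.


r/H = 8.035 / 2.964 = 2.7109
r/H > 0.15, so v = 0.195*Q^(1/3)*H^(1/2)/r^(5/6)
Q^(1/3) = 15.249
H^(1/2) = 1.7216
r^(5/6) = 5.6775
v = 0.195 * 15.249 * 1.7216 / 5.6775 = 0.90167 m/s

0.90167 m/s


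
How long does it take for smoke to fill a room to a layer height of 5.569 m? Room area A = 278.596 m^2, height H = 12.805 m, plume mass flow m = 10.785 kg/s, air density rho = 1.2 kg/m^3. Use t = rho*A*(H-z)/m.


H - z = 7.236 m
t = 1.2 * 278.596 * 7.236 / 10.785 = 224.30 s

224.30 s


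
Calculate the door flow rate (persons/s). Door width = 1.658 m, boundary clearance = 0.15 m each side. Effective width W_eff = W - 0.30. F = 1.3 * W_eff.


W_eff = 1.658 - 0.30 = 1.358 m
F = 1.3 * 1.358 = 1.7654 persons/s

1.7654 persons/s


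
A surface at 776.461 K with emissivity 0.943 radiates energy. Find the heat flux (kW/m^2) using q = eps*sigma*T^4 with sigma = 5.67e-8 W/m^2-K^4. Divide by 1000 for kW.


T^4 = 3.6348e+11
q = 0.943 * 5.67e-8 * 3.6348e+11 / 1000 = 19.434 kW/m^2

19.434 kW/m^2


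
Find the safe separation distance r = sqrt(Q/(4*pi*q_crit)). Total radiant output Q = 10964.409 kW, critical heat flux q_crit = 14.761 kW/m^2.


4*pi*q_crit = 185.49
Q/(4*pi*q_crit) = 59.110
r = sqrt(59.110) = 7.6883 m

7.6883 m


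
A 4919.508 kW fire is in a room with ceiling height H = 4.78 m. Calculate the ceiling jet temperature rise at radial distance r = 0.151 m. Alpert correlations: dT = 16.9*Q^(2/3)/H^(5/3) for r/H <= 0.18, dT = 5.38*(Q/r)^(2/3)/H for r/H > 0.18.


r/H = 0.151 / 4.78 = 0.031590
r/H <= 0.18, so dT = 16.9*Q^(2/3)/H^(5/3)
Q^(2/3) = 289.26
H^(5/3) = 13.564
dT = 16.9 * 289.26 / 13.564 = 360.40 K

360.40 K


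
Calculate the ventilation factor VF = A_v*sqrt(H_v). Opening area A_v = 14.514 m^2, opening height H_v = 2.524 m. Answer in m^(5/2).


sqrt(H_v) = 1.5887
VF = 14.514 * 1.5887 = 23.059 m^(5/2)

23.059 m^(5/2)


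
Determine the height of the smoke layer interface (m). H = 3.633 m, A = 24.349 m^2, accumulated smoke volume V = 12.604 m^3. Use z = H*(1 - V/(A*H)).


V/(A*H) = 0.14248
1 - 0.14248 = 0.85752
z = 3.633 * 0.85752 = 3.1154 m

3.1154 m


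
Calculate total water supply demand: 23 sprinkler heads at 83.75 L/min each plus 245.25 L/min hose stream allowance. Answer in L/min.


Sprinkler demand = 23 * 83.75 = 1926.25 L/min
Total = 1926.25 + 245.25 = 2171.5 L/min

2171.5 L/min


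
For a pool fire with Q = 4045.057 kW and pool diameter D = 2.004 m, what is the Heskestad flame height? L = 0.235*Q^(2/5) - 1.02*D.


Q^(2/5) = 27.719
0.235 * Q^(2/5) = 6.5138
1.02 * D = 2.0441
L = 4.4698 m

4.4698 m


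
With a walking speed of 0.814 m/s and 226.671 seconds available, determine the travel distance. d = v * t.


d = 0.814 * 226.671 = 184.51 m

184.51 m


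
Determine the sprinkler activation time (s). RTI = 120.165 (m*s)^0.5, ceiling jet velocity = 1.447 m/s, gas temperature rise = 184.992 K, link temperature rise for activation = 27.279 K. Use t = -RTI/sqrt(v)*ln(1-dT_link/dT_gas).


dT_link/dT_gas = 0.14746
ln(1 - 0.14746) = -0.15954
t = -120.165 / sqrt(1.447) * -0.15954 = 15.937 s

15.937 s


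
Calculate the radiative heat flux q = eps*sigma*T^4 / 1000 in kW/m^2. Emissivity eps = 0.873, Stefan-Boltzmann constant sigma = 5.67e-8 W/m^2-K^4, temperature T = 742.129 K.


T^4 = 3.0333e+11
q = 0.873 * 5.67e-8 * 3.0333e+11 / 1000 = 15.015 kW/m^2

15.015 kW/m^2


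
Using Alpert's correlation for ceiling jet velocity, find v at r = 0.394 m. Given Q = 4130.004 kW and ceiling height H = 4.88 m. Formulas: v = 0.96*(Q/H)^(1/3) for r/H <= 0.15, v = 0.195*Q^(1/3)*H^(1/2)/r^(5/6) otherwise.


r/H = 0.394 / 4.88 = 0.080738
r/H <= 0.15, so v = 0.96*(Q/H)^(1/3)
Q/H = 846.31
(Q/H)^(1/3) = 9.4590
v = 0.96 * 9.4590 = 9.0806 m/s

9.0806 m/s


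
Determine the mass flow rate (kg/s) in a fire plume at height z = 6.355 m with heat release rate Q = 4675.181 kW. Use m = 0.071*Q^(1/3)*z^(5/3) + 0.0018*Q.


Q^(1/3) = 16.721
z^(5/3) = 21.803
First term = 0.071 * 16.721 * 21.803 = 25.885
Second term = 0.0018 * 4675.181 = 8.4153
m = 34.300 kg/s

34.300 kg/s


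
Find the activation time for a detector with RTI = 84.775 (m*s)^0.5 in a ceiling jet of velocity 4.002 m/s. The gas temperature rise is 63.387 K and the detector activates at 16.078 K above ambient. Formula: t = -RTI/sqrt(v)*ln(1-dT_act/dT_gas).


dT_act/dT_gas = 0.25365
ln(1 - 0.25365) = -0.29256
t = -84.775 / sqrt(4.002) * -0.29256 = 12.398 s

12.398 s


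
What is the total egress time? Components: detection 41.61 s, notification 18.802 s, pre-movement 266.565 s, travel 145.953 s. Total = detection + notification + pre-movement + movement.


Total = 41.61 + 18.802 + 266.565 + 145.953 = 472.93 s

472.93 s


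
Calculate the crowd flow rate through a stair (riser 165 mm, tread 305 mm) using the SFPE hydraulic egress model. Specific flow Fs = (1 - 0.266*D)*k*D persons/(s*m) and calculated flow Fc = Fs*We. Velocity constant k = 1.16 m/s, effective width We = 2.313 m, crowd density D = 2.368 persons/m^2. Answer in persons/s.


1 - 0.266*D = 1 - 0.266*2.368 = 0.37011
Fs = 0.37011 * 1.16 * 2.368 = 1.0167 persons/(s*m)
Fc = 1.0167 * 2.313 = 2.3515 persons/s

2.3515 persons/s


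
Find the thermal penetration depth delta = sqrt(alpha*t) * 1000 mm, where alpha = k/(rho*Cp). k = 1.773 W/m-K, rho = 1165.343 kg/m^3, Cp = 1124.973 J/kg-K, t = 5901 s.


alpha = 1.773 / (1165.343 * 1124.973) = 1.3524e-06 m^2/s
alpha * t = 0.0079807
delta = sqrt(0.0079807) * 1000 = 89.335 mm

89.335 mm


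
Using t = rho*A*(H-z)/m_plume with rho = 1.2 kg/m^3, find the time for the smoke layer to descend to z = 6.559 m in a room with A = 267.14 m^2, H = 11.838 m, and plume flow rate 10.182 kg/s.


H - z = 5.279 m
t = 1.2 * 267.14 * 5.279 / 10.182 = 166.20 s

166.20 s


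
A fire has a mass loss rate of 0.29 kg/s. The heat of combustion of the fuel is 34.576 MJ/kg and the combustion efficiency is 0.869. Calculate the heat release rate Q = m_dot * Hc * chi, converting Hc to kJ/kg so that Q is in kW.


Hc = 34.576 MJ/kg = 34.576 * 1000 kJ/kg = 34576 kJ/kg
Q = 0.29 kg/s * 34576 kJ/kg * 0.869 = 8713.5 kW

8713.5 kW


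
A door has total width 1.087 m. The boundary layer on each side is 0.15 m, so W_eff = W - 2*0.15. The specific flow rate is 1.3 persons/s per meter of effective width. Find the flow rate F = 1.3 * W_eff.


W_eff = 1.087 - 0.30 = 0.787 m
F = 1.3 * 0.787 = 1.0231 persons/s

1.0231 persons/s


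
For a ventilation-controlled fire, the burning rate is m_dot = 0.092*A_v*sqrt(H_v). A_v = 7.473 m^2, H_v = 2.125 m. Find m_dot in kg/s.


sqrt(H_v) = 1.4577
m_dot = 0.092 * 7.473 * 1.4577 = 1.0022 kg/s

1.0022 kg/s


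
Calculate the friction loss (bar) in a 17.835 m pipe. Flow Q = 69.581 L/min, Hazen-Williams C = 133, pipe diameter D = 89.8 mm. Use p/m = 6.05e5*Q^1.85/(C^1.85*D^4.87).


Q^1.85 = 2562.2
C^1.85 = 8494.3
D^4.87 = 3.2543e+09
p/m = 5.6077e-05 bar/m
p_total = 5.6077e-05 * 17.835 = 0.0010001 bar

0.0010001 bar


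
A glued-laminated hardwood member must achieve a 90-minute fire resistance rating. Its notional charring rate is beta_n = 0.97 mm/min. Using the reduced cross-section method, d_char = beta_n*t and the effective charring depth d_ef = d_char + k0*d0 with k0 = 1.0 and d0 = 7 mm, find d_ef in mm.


d_char = 0.97 * 90 = 87.3 mm
d_ef = 87.3 + 1.0*7 = 94.3 mm

94.3 mm


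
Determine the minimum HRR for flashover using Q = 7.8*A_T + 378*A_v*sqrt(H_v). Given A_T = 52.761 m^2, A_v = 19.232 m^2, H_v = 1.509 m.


7.8*A_T = 411.54
sqrt(H_v) = 1.2284
378*A_v*sqrt(H_v) = 8930.2
Q = 411.54 + 8930.2 = 9341.7 kW

9341.7 kW


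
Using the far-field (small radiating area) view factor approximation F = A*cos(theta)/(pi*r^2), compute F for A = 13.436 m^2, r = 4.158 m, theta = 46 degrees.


cos(46 deg) = 0.69466
pi*r^2 = 54.315
F = 13.436 * 0.69466 / 54.315 = 0.17184

0.17184


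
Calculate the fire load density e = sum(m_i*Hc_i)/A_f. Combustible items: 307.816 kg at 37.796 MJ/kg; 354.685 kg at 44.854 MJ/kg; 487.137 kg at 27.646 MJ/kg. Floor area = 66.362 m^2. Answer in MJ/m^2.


Total energy = 307.816*37.796 + 354.685*44.854 + 487.137*27.646
= 11634.21 + 15909.04 + 13467.39
= 41010.64 MJ
e = 41010.64 / 66.362 = 617.98 MJ/m^2

617.98 MJ/m^2


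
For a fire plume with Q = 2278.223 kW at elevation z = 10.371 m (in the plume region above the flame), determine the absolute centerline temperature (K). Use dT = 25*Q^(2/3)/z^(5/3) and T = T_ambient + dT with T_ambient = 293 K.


Q^(2/3) = 173.14
z^(5/3) = 49.321
dT = 25 * 173.14 / 49.321 = 87.761 K
T = 293 + 87.761 = 380.76 K

380.76 K
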